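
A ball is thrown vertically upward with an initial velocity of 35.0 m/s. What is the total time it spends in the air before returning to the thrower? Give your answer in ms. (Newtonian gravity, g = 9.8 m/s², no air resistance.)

t_total = 2 × v₀ / g = 2 × 35.0 / 9.8 = 7.14286 s
t_total = 7.14286 s / 0.001 = 7143 ms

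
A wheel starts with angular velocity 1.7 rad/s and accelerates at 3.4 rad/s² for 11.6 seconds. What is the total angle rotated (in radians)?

θ = ω₀t + ½αt² = 1.7×11.6 + ½×3.4×11.6² = 248.47 rad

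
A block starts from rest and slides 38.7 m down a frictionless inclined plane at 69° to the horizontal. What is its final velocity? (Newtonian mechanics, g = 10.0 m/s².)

a = g sin(θ) = 10.0 × sin(69°) = 9.3358 m/s²
v = √(2ad) = √(2 × 9.3358 × 38.7) = 26.88 m/s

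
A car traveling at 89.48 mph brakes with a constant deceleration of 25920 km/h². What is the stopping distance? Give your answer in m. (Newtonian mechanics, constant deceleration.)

v₀ = 89.48 mph × 0.44704 = 40.0011 m/s
a = 25920 km/h² × 7.716049382716049e-05 = 2.0 m/s²
d = v₀² / (2a) = 40.0011² / (2 × 2.0) = 1600.09 / 4.0 = 400.0 m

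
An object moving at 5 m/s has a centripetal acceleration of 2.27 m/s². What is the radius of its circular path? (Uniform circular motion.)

r = v²/a_c = 5²/2.27 = 11.01 m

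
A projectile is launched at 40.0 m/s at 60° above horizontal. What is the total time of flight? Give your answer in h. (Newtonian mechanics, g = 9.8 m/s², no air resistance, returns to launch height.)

T = 2 × v₀ × sin(θ) / g = 2 × 40.0 × sin(60°) / 9.8 = 2 × 40.0 × 0.866025 / 9.8 = 7.06959 s
T = 7.06959 s / 3600.0 = 0.001964 h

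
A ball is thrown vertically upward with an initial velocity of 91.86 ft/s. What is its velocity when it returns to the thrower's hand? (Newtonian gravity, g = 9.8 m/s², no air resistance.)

By conservation of energy (no air resistance), the ball returns to the throw height with the same speed as launch, but directed downward.
|v_ground| = v₀ = 91.86 ft/s
v_ground = 91.86 ft/s (downward)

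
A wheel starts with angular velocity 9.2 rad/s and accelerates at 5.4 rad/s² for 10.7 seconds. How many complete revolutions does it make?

θ = ω₀t + ½αt² = 9.2×10.7 + ½×5.4×10.7² = 407.563 rad
Total revolutions = θ/(2π) = 407.563/(2π) = 64.87
Complete revolutions = ⌊64.87⌋ = 64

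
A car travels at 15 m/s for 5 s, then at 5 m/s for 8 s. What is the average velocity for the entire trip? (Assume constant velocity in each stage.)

d₁ = v₁t₁ = 15 × 5 = 75 m
d₂ = v₂t₂ = 5 × 8 = 40 m
d_total = 115 m, t_total = 13 s
v_avg = d_total/t_total = 115/13 = 8.85 m/s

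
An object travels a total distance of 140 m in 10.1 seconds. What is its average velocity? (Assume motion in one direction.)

v_avg = Δd / Δt = 140 / 10.1 = 13.86 m/s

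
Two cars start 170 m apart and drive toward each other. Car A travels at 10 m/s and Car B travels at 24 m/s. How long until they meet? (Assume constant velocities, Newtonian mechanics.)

Combined speed: v_combined = 10 + 24 = 34 m/s
Time to meet: t = d/v_combined = 170/34 = 5.0 s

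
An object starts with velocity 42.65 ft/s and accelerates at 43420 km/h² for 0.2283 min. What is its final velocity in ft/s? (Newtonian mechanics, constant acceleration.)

v₀ = 42.65 ft/s × 0.3048 = 12.9997 m/s
a = 43420 km/h² × 7.716049382716049e-05 = 3.35031 m/s²
t = 0.2283 min × 60.0 = 13.698 s
v = v₀ + a × t = 12.9997 + 3.35031 × 13.698 = 58.8922 m/s
v = 58.8922 m/s / 0.3048 = 193.2 ft/s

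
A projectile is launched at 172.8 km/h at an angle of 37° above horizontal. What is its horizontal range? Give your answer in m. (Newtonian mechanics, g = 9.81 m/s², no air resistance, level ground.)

v₀ = 172.8 km/h × 0.2777777777777778 = 48.0 m/s
R = v₀² × sin(2θ) / g = 48.0² × sin(2 × 37°) / 9.81 = 2304.0 × 0.961262 / 9.81 = 225.8 m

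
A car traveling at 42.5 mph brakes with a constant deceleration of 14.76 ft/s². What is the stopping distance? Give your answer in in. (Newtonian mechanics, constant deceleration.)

v₀ = 42.5 mph × 0.44704 = 18.9992 m/s
a = 14.76 ft/s² × 0.3048 = 4.49885 m/s²
d = v₀² / (2a) = 18.9992² / (2 × 4.49885) = 360.97 / 8.9977 = 40.118 m
d = 40.118 m / 0.0254 = 1579 in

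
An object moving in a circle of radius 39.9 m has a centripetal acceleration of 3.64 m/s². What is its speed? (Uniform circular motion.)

v = √(a_c × r) = √(3.64 × 39.9) = 12.05 m/s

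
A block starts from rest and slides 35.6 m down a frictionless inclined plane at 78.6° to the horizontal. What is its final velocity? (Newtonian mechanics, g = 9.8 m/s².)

a = g sin(θ) = 9.8 × sin(78.6°) = 9.6067 m/s²
v = √(2ad) = √(2 × 9.6067 × 35.6) = 26.15 m/s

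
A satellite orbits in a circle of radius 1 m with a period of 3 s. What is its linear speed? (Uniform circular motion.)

v = 2πr/T = 2π×1/3 = 2.09 m/s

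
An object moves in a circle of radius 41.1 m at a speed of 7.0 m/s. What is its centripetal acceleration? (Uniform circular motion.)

a_c = v²/r = 7.0²/41.1 = 49.0/41.1 = 1.19 m/s²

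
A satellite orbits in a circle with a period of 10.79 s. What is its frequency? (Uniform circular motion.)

f = 1/T = 1/10.79 = 0.0927 Hz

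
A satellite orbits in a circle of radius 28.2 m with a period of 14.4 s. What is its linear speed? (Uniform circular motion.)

v = 2πr/T = 2π×28.2/14.4 = 12.3 m/s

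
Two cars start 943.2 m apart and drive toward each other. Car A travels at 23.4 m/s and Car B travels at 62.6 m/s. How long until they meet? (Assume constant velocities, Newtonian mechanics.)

Combined speed: v_combined = 23.4 + 62.6 = 86.0 m/s
Time to meet: t = d/v_combined = 943.2/86.0 = 10.97 s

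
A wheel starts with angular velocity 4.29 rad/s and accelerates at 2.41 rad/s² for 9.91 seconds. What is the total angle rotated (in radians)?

θ = ω₀t + ½αt² = 4.29×9.91 + ½×2.41×9.91² = 160.85 rad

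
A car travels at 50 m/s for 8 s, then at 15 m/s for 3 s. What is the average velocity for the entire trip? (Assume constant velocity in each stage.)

d₁ = v₁t₁ = 50 × 8 = 400 m
d₂ = v₂t₂ = 15 × 3 = 45 m
d_total = 445 m, t_total = 11 s
v_avg = d_total/t_total = 445/11 = 40.45 m/s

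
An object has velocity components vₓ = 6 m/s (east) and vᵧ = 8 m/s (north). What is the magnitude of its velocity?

|v| = √(vₓ² + vᵧ²) = √(6² + 8²) = √(100) = 10.0 m/s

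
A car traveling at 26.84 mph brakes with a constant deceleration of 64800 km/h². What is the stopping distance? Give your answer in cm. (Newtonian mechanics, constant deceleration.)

v₀ = 26.84 mph × 0.44704 = 11.9986 m/s
a = 64800 km/h² × 7.716049382716049e-05 = 5.0 m/s²
d = v₀² / (2a) = 11.9986² / (2 × 5.0) = 143.966 / 10.0 = 14.3966 m
d = 14.3966 m / 0.01 = 1440 cm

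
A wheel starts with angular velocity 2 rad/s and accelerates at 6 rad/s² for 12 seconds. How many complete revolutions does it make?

θ = ω₀t + ½αt² = 2×12 + ½×6×12² = 456.0 rad
Total revolutions = θ/(2π) = 456.0/(2π) = 72.57
Complete revolutions = ⌊72.57⌋ = 72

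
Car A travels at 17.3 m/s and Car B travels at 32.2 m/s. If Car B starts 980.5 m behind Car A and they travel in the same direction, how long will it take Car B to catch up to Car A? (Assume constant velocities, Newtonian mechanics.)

Relative speed: v_rel = 32.2 - 17.3 = 14.9 m/s
Time to catch: t = d₀/v_rel = 980.5/14.9 = 65.81 s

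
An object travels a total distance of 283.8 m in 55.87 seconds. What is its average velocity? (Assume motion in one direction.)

v_avg = Δd / Δt = 283.8 / 55.87 = 5.08 m/s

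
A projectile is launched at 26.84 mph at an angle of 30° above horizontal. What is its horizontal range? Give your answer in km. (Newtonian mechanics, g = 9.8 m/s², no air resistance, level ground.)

v₀ = 26.84 mph × 0.44704 = 11.9986 m/s
R = v₀² × sin(2θ) / g = 11.9986² × sin(2 × 30°) / 9.8 = 143.966 × 0.866025 / 9.8 = 12.7223 m
R = 12.7223 m / 1000.0 = 0.01272 km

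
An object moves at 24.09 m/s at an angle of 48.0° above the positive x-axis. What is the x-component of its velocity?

vₓ = v cos(θ) = 24.09 × cos(48.0°) = 16.12 m/s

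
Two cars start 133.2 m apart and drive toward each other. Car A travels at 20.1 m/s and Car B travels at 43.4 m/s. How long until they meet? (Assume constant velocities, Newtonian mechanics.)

Combined speed: v_combined = 20.1 + 43.4 = 63.5 m/s
Time to meet: t = d/v_combined = 133.2/63.5 = 2.1 s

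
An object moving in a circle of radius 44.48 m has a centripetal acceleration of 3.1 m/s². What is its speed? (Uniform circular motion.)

v = √(a_c × r) = √(3.1 × 44.48) = 11.74 m/s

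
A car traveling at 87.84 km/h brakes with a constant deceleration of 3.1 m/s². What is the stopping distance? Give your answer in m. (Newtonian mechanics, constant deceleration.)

v₀ = 87.84 km/h × 0.2777777777777778 = 24.4 m/s
d = v₀² / (2a) = 24.4² / (2 × 3.1) = 595.36 / 6.2 = 96.03 m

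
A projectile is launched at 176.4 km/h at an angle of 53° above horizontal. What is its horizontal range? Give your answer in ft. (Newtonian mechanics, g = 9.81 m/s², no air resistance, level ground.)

v₀ = 176.4 km/h × 0.2777777777777778 = 49.0 m/s
R = v₀² × sin(2θ) / g = 49.0² × sin(2 × 53°) / 9.81 = 2401.0 × 0.961262 / 9.81 = 235.269 m
R = 235.269 m / 0.3048 = 771.9 ft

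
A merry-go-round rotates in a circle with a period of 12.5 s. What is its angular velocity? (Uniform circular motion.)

ω = 2π/T = 2π/12.5 = 0.5027 rad/s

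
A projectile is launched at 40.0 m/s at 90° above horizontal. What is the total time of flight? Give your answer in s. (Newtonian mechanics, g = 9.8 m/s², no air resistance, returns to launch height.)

T = 2 × v₀ × sin(θ) / g = 2 × 40.0 × sin(90°) / 9.8 = 2 × 40.0 × 1.0 / 9.8 = 8.163 s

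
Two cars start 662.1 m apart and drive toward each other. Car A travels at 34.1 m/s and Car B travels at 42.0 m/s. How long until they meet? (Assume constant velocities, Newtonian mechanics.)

Combined speed: v_combined = 34.1 + 42.0 = 76.1 m/s
Time to meet: t = d/v_combined = 662.1/76.1 = 8.7 s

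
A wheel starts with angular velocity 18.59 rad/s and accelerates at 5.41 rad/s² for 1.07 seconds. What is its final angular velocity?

ω = ω₀ + αt = 18.59 + 5.41 × 1.07 = 24.38 rad/s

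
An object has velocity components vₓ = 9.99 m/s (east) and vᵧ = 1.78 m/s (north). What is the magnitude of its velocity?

|v| = √(vₓ² + vᵧ²) = √(9.99² + 1.78²) = √(102.9685) = 10.15 m/s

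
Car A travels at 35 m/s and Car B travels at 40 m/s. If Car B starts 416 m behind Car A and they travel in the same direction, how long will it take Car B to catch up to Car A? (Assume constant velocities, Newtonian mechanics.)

Relative speed: v_rel = 40 - 35 = 5 m/s
Time to catch: t = d₀/v_rel = 416/5 = 83.2 s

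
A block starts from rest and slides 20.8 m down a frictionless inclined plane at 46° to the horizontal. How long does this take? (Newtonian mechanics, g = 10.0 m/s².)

a = g sin(θ) = 10.0 × sin(46°) = 7.1934 m/s²
t = √(2d/a) = √(2 × 20.8 / 7.1934) = 2.4 s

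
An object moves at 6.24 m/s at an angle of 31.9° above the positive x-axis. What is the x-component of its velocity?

vₓ = v cos(θ) = 6.24 × cos(31.9°) = 5.3 m/s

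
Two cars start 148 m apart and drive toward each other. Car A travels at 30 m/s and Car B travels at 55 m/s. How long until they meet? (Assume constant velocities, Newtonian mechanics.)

Combined speed: v_combined = 30 + 55 = 85 m/s
Time to meet: t = d/v_combined = 148/85 = 1.74 s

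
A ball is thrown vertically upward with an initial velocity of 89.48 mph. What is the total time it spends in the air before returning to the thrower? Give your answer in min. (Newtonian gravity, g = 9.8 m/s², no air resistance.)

v₀ = 89.48 mph × 0.44704 = 40.0011 m/s
t_total = 2 × v₀ / g = 2 × 40.0011 / 9.8 = 8.16349 s
t_total = 8.16349 s / 60.0 = 0.1361 min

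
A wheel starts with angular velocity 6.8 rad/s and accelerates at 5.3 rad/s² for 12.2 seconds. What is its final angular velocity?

ω = ω₀ + αt = 6.8 + 5.3 × 12.2 = 71.46 rad/s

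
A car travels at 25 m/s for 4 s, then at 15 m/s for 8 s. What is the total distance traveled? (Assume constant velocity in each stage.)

d₁ = v₁t₁ = 25 × 4 = 100 m
d₂ = v₂t₂ = 15 × 8 = 120 m
d_total = 100 + 120 = 220 m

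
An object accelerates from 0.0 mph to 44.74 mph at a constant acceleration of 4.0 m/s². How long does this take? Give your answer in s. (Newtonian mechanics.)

v₀ = 0.0 mph × 0.44704 = 0.0 m/s
v = 44.74 mph × 0.44704 = 20.0006 m/s
t = (v - v₀) / a = (20.0006 - 0.0) / 4.0 = 5.0 s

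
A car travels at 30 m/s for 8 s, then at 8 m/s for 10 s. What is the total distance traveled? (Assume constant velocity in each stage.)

d₁ = v₁t₁ = 30 × 8 = 240 m
d₂ = v₂t₂ = 8 × 10 = 80 m
d_total = 240 + 80 = 320 m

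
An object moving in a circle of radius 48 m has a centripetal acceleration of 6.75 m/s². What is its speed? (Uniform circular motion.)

v = √(a_c × r) = √(6.75 × 48) = 18.0 m/s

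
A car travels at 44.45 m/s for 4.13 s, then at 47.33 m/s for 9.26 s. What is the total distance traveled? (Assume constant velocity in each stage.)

d₁ = v₁t₁ = 44.45 × 4.13 = 183.5785 m
d₂ = v₂t₂ = 47.33 × 9.26 = 438.2758 m
d_total = 183.5785 + 438.2758 = 621.85 m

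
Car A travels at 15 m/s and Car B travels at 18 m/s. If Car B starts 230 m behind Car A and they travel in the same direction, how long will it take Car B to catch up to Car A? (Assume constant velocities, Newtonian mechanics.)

Relative speed: v_rel = 18 - 15 = 3 m/s
Time to catch: t = d₀/v_rel = 230/3 = 76.67 s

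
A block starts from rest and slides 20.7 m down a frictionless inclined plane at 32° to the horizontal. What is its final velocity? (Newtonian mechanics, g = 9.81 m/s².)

a = g sin(θ) = 9.81 × sin(32°) = 5.1985 m/s²
v = √(2ad) = √(2 × 5.1985 × 20.7) = 14.67 m/s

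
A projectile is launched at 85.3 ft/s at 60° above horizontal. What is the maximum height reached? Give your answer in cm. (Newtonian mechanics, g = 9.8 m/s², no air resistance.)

v₀ = 85.3 ft/s × 0.3048 = 25.9994 m/s
H = v₀² × sin²(θ) / (2g) = 25.9994² × sin(60°)² / (2 × 9.8) = 675.969 × 0.75 / 19.6 = 25.8662 m
H = 25.8662 m / 0.01 = 2587 cm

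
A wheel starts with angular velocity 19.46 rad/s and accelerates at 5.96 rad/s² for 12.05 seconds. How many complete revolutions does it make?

θ = ω₀t + ½αt² = 19.46×12.05 + ½×5.96×12.05² = 667.19645 rad
Total revolutions = θ/(2π) = 667.19645/(2π) = 106.19
Complete revolutions = ⌊106.19⌋ = 106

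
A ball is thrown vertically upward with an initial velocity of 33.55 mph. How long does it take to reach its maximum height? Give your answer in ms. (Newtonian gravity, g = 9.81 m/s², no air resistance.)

v₀ = 33.55 mph × 0.44704 = 14.9982 m/s
t_up = v₀ / g = 14.9982 / 9.81 = 1.52887 s
t_up = 1.52887 s / 0.001 = 1529 ms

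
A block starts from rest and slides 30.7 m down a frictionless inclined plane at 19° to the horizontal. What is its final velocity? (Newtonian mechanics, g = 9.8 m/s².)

a = g sin(θ) = 9.8 × sin(19°) = 3.1906 m/s²
v = √(2ad) = √(2 × 3.1906 × 30.7) = 14.0 m/s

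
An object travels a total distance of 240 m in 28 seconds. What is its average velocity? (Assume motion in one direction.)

v_avg = Δd / Δt = 240 / 28 = 8.57 m/s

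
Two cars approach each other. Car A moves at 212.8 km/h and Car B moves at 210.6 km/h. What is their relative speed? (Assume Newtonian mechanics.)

v_rel = v_A + v_B = 212.8 + 210.6 = 423.4 km/h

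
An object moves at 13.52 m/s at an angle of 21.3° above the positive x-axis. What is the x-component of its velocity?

vₓ = v cos(θ) = 13.52 × cos(21.3°) = 12.6 m/s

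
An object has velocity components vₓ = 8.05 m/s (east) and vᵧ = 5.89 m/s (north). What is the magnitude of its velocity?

|v| = √(vₓ² + vᵧ²) = √(8.05² + 5.89²) = √(99.4946) = 9.97 m/s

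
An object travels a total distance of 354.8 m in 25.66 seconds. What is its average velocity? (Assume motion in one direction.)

v_avg = Δd / Δt = 354.8 / 25.66 = 13.83 m/s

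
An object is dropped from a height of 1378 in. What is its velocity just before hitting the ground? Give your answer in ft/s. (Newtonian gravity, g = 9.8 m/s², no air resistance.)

h = 1378 in × 0.0254 = 35.0012 m
v = √(2gh) = √(2 × 9.8 × 35.0012) = 26.1921 m/s
v = 26.1921 m/s / 0.3048 = 85.93 ft/s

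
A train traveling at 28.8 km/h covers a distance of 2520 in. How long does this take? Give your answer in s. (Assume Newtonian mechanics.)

d = 2520 in × 0.0254 = 64.008 m
v = 28.8 km/h × 0.2777777777777778 = 8.0 m/s
t = d / v = 64.008 / 8.0 = 8.001 s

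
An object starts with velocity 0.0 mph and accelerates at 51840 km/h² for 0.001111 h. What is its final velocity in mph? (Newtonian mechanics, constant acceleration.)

v₀ = 0.0 mph × 0.44704 = 0.0 m/s
a = 51840 km/h² × 7.716049382716049e-05 = 4.0 m/s²
t = 0.001111 h × 3600.0 = 3.9996 s
v = v₀ + a × t = 0.0 + 4.0 × 3.9996 = 15.9984 m/s
v = 15.9984 m/s / 0.44704 = 35.79 mph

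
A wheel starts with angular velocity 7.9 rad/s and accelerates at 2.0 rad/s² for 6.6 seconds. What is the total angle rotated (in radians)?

θ = ω₀t + ½αt² = 7.9×6.6 + ½×2.0×6.6² = 95.7 rad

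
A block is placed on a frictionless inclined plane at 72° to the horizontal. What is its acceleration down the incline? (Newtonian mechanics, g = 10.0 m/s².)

a = g sin(θ) = 10.0 × sin(72°) = 10.0 × 0.9511 = 9.51 m/s²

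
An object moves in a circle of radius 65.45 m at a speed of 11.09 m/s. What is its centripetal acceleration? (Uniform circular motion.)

a_c = v²/r = 11.09²/65.45 = 122.9881/65.45 = 1.88 m/s²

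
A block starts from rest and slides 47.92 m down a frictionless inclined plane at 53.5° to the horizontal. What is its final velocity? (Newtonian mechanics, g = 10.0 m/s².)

a = g sin(θ) = 10.0 × sin(53.5°) = 8.0386 m/s²
v = √(2ad) = √(2 × 8.0386 × 47.92) = 27.76 m/s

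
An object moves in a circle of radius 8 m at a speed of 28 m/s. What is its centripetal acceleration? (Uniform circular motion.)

a_c = v²/r = 28²/8 = 784/8 = 98.0 m/s²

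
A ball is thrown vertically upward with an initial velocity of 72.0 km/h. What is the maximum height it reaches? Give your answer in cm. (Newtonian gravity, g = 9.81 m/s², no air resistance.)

v₀ = 72.0 km/h × 0.2777777777777778 = 20.0 m/s
h_max = v₀² / (2g) = 20.0² / (2 × 9.81) = 400.0 / 19.62 = 20.3874 m
h_max = 20.3874 m / 0.01 = 2039 cm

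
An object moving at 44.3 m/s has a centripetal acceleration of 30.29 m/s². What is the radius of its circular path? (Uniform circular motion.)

r = v²/a_c = 44.3²/30.29 = 64.79 m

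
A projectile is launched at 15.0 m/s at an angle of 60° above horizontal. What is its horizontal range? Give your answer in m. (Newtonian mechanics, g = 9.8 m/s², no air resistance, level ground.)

R = v₀² × sin(2θ) / g = 15.0² × sin(2 × 60°) / 9.8 = 225.0 × 0.866025 / 9.8 = 19.88 m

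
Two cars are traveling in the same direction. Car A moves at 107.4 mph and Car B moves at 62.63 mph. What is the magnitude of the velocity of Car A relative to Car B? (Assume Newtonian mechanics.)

v_rel = |v_A - v_B| = |107.4 - 62.63| = 44.77 mph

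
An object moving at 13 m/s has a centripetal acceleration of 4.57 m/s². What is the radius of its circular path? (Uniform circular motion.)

r = v²/a_c = 13²/4.57 = 36.98 m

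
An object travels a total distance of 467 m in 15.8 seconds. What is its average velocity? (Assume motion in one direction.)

v_avg = Δd / Δt = 467 / 15.8 = 29.56 m/s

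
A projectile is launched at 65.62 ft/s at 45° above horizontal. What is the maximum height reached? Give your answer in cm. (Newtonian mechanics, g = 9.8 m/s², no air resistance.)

v₀ = 65.62 ft/s × 0.3048 = 20.001 m/s
H = v₀² × sin²(θ) / (2g) = 20.001² × sin(45°)² / (2 × 9.8) = 400.04 × 0.5 / 19.6 = 10.2051 m
H = 10.2051 m / 0.01 = 1021 cm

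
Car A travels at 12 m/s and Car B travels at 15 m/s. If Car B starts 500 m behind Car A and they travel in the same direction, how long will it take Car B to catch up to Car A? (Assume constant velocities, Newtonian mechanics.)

Relative speed: v_rel = 15 - 12 = 3 m/s
Time to catch: t = d₀/v_rel = 500/3 = 166.67 s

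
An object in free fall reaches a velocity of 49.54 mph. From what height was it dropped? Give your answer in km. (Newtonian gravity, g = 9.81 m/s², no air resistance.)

v = 49.54 mph × 0.44704 = 22.1464 m/s
h = v² / (2g) = 22.1464² / (2 × 9.81) = 24.9981 m
h = 24.9981 m / 1000.0 = 0.025 km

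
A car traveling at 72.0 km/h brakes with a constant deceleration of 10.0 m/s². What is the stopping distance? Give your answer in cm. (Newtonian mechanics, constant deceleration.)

v₀ = 72.0 km/h × 0.2777777777777778 = 20.0 m/s
d = v₀² / (2a) = 20.0² / (2 × 10.0) = 400.0 / 20.0 = 20.0 m
d = 20.0 m / 0.01 = 2000 cm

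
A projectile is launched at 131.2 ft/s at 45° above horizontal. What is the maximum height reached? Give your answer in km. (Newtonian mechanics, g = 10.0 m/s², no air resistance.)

v₀ = 131.2 ft/s × 0.3048 = 39.9898 m/s
H = v₀² × sin²(θ) / (2g) = 39.9898² × sin(45°)² / (2 × 10.0) = 1599.18 × 0.5 / 20.0 = 39.9795 m
H = 39.9795 m / 1000.0 = 0.03998 km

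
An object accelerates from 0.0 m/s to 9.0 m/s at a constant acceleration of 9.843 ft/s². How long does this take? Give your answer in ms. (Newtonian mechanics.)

a = 9.843 ft/s² × 0.3048 = 3.00015 m/s²
t = (v - v₀) / a = (9.0 - 0.0) / 3.00015 = 2.99985 s
t = 2.99985 s / 0.001 = 3000 ms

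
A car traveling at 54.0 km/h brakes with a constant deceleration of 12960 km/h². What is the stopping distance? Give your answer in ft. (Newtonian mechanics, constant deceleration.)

v₀ = 54.0 km/h × 0.2777777777777778 = 15.0 m/s
a = 12960 km/h² × 7.716049382716049e-05 = 1.0 m/s²
d = v₀² / (2a) = 15.0² / (2 × 1.0) = 225.0 / 2.0 = 112.5 m
d = 112.5 m / 0.3048 = 369.1 ft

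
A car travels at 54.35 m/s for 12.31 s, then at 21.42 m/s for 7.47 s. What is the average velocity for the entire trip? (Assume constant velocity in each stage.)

d₁ = v₁t₁ = 54.35 × 12.31 = 669.0485 m
d₂ = v₂t₂ = 21.42 × 7.47 = 160.0074 m
d_total = 829.0559 m, t_total = 19.78 s
v_avg = d_total/t_total = 829.0559/19.78 = 41.91 m/s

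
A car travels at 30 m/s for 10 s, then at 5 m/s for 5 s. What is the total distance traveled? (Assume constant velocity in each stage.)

d₁ = v₁t₁ = 30 × 10 = 300 m
d₂ = v₂t₂ = 5 × 5 = 25 m
d_total = 300 + 25 = 325 m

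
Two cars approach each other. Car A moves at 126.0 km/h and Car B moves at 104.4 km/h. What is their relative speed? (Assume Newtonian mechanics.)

v_rel = v_A + v_B = 126.0 + 104.4 = 230.4 km/h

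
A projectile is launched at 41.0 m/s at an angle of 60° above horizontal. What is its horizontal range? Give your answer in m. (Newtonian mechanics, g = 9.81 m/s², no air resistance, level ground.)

R = v₀² × sin(2θ) / g = 41.0² × sin(2 × 60°) / 9.81 = 1681.0 × 0.866025 / 9.81 = 148.4 m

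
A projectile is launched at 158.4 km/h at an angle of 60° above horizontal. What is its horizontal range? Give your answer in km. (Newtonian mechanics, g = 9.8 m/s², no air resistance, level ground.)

v₀ = 158.4 km/h × 0.2777777777777778 = 44.0 m/s
R = v₀² × sin(2θ) / g = 44.0² × sin(2 × 60°) / 9.8 = 1936.0 × 0.866025 / 9.8 = 171.084 m
R = 171.084 m / 1000.0 = 0.1711 km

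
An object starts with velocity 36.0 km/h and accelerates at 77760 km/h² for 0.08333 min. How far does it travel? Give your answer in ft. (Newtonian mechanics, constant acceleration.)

v₀ = 36.0 km/h × 0.2777777777777778 = 10.0 m/s
a = 77760 km/h² × 7.716049382716049e-05 = 6.0 m/s²
t = 0.08333 min × 60.0 = 4.9998 s
d = v₀ × t + ½ × a × t² = 10.0 × 4.9998 + 0.5 × 6.0 × 4.9998² = 124.992 m
d = 124.992 m / 0.3048 = 410.1 ft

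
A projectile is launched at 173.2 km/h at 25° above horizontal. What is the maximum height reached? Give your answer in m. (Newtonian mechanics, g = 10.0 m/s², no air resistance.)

v₀ = 173.2 km/h × 0.2777777777777778 = 48.1111 m/s
H = v₀² × sin²(θ) / (2g) = 48.1111² × sin(25°)² / (2 × 10.0) = 2314.68 × 0.178606 / 20.0 = 20.67 m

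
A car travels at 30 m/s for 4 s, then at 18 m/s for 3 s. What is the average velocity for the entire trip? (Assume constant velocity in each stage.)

d₁ = v₁t₁ = 30 × 4 = 120 m
d₂ = v₂t₂ = 18 × 3 = 54 m
d_total = 174 m, t_total = 7 s
v_avg = d_total/t_total = 174/7 = 24.86 m/s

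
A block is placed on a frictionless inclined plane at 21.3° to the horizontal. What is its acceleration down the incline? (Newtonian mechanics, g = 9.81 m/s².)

a = g sin(θ) = 9.81 × sin(21.3°) = 9.81 × 0.3633 = 3.56 m/s²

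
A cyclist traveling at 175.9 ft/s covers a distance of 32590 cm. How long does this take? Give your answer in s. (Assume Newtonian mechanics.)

d = 32590 cm × 0.01 = 325.9 m
v = 175.9 ft/s × 0.3048 = 53.6143 m/s
t = d / v = 325.9 / 53.6143 = 6.079 s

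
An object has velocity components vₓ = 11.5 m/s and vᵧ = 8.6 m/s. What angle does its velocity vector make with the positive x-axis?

θ = arctan(vᵧ/vₓ) = arctan(8.6/11.5) = 36.79°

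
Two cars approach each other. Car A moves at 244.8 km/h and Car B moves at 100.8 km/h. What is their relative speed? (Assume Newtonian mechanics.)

v_rel = v_A + v_B = 244.8 + 100.8 = 345.6 km/h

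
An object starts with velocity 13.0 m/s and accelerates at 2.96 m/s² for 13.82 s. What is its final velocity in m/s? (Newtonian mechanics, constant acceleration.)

v = v₀ + a × t = 13.0 + 2.96 × 13.82 = 53.91 m/s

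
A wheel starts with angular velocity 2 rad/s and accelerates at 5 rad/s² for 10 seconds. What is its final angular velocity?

ω = ω₀ + αt = 2 + 5 × 10 = 52 rad/s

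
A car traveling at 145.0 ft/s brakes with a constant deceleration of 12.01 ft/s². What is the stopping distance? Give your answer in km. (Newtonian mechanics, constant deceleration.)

v₀ = 145.0 ft/s × 0.3048 = 44.196 m/s
a = 12.01 ft/s² × 0.3048 = 3.66065 m/s²
d = v₀² / (2a) = 44.196² / (2 × 3.66065) = 1953.29 / 7.3213 = 266.796 m
d = 266.796 m / 1000.0 = 0.2668 km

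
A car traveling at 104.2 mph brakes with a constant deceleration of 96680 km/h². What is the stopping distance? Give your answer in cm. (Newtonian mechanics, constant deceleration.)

v₀ = 104.2 mph × 0.44704 = 46.5816 m/s
a = 96680 km/h² × 7.716049382716049e-05 = 7.45988 m/s²
d = v₀² / (2a) = 46.5816² / (2 × 7.45988) = 2169.85 / 14.9198 = 145.434 m
d = 145.434 m / 0.01 = 14540 cm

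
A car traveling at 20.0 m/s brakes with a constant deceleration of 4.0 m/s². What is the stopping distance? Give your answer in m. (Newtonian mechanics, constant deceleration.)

d = v₀² / (2a) = 20.0² / (2 × 4.0) = 400.0 / 8.0 = 50.0 m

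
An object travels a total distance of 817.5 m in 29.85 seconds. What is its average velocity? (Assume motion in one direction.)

v_avg = Δd / Δt = 817.5 / 29.85 = 27.39 m/s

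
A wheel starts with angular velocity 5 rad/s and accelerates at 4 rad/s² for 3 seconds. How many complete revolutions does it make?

θ = ω₀t + ½αt² = 5×3 + ½×4×3² = 33.0 rad
Total revolutions = θ/(2π) = 33.0/(2π) = 5.25
Complete revolutions = ⌊5.25⌋ = 5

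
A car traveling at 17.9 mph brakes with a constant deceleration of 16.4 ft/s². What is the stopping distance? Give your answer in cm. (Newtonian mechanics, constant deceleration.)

v₀ = 17.9 mph × 0.44704 = 8.00202 m/s
a = 16.4 ft/s² × 0.3048 = 4.99872 m/s²
d = v₀² / (2a) = 8.00202² / (2 × 4.99872) = 64.0323 / 9.99744 = 6.40487 m
d = 6.40487 m / 0.01 = 640.5 cm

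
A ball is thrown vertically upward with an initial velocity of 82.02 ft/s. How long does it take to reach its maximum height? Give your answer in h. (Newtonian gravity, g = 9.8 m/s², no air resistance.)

v₀ = 82.02 ft/s × 0.3048 = 24.9997 m/s
t_up = v₀ / g = 24.9997 / 9.8 = 2.55099 s
t_up = 2.55099 s / 3600.0 = 0.0007086 h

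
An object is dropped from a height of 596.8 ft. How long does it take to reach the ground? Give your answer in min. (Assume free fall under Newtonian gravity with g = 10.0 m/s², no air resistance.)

h = 596.8 ft × 0.3048 = 181.905 m
t = √(2h/g) = √(2 × 181.905 / 10.0) = 6.03167 s
t = 6.03167 s / 60.0 = 0.1005 min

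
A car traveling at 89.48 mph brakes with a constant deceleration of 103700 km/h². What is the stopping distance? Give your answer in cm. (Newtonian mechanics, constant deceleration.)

v₀ = 89.48 mph × 0.44704 = 40.0011 m/s
a = 103700 km/h² × 7.716049382716049e-05 = 8.00154 m/s²
d = v₀² / (2a) = 40.0011² / (2 × 8.00154) = 1600.09 / 16.0031 = 99.9863 m
d = 99.9863 m / 0.01 = 9999 cm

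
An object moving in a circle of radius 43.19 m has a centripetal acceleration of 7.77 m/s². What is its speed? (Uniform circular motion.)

v = √(a_c × r) = √(7.77 × 43.19) = 18.32 m/s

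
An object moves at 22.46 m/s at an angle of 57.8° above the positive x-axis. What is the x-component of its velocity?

vₓ = v cos(θ) = 22.46 × cos(57.8°) = 11.97 m/s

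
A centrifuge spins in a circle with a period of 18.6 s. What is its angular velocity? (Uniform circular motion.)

ω = 2π/T = 2π/18.6 = 0.3378 rad/s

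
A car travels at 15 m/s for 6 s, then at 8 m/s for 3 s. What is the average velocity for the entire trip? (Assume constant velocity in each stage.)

d₁ = v₁t₁ = 15 × 6 = 90 m
d₂ = v₂t₂ = 8 × 3 = 24 m
d_total = 114 m, t_total = 9 s
v_avg = d_total/t_total = 114/9 = 12.67 m/s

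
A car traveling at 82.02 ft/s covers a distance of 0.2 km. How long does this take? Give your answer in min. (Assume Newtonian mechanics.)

d = 0.2 km × 1000.0 = 200.0 m
v = 82.02 ft/s × 0.3048 = 24.9997 m/s
t = d / v = 200.0 / 24.9997 = 8.0001 s
t = 8.0001 s / 60.0 = 0.1333 min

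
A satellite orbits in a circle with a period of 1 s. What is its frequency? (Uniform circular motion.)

f = 1/T = 1/1 = 1.0 Hz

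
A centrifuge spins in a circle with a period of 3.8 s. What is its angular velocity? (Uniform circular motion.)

ω = 2π/T = 2π/3.8 = 1.6535 rad/s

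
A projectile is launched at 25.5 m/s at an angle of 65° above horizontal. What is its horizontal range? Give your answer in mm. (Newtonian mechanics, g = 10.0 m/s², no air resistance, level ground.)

R = v₀² × sin(2θ) / g = 25.5² × sin(2 × 65°) / 10.0 = 650.25 × 0.766044 / 10.0 = 49.812 m
R = 49.812 m / 0.001 = 49810 mm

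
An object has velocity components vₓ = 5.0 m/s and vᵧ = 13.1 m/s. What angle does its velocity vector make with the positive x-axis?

θ = arctan(vᵧ/vₓ) = arctan(13.1/5.0) = 69.11°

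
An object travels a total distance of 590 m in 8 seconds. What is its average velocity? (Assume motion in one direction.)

v_avg = Δd / Δt = 590 / 8 = 73.75 m/s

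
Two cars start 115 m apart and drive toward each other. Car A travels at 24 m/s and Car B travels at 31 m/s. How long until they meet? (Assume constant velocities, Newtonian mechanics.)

Combined speed: v_combined = 24 + 31 = 55 m/s
Time to meet: t = d/v_combined = 115/55 = 2.09 s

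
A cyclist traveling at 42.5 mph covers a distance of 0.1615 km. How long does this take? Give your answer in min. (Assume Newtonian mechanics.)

d = 0.1615 km × 1000.0 = 161.5 m
v = 42.5 mph × 0.44704 = 18.9992 m/s
t = d / v = 161.5 / 18.9992 = 8.50036 s
t = 8.50036 s / 60.0 = 0.1417 min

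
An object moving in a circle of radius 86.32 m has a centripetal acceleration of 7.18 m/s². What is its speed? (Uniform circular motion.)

v = √(a_c × r) = √(7.18 × 86.32) = 24.9 m/s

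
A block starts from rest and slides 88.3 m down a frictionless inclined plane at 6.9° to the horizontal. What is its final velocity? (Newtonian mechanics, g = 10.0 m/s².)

a = g sin(θ) = 10.0 × sin(6.9°) = 1.2014 m/s²
v = √(2ad) = √(2 × 1.2014 × 88.3) = 14.57 m/s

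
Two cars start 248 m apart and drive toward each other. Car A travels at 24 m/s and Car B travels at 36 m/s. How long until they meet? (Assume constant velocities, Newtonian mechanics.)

Combined speed: v_combined = 24 + 36 = 60 m/s
Time to meet: t = d/v_combined = 248/60 = 4.13 s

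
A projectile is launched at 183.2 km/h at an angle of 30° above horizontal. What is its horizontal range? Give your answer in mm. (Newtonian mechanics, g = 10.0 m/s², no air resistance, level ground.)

v₀ = 183.2 km/h × 0.2777777777777778 = 50.8889 m/s
R = v₀² × sin(2θ) / g = 50.8889² × sin(2 × 30°) / 10.0 = 2589.68 × 0.866025 / 10.0 = 224.273 m
R = 224.273 m / 0.001 = 224300 mm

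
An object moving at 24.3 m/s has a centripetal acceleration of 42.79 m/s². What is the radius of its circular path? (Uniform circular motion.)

r = v²/a_c = 24.3²/42.79 = 13.8 m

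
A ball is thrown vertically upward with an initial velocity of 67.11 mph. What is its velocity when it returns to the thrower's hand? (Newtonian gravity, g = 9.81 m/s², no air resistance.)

By conservation of energy (no air resistance), the ball returns to the throw height with the same speed as launch, but directed downward.
|v_ground| = v₀ = 67.11 mph
v_ground = 67.11 mph (downward)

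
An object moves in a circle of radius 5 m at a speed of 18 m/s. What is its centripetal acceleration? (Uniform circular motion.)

a_c = v²/r = 18²/5 = 324/5 = 64.8 m/s²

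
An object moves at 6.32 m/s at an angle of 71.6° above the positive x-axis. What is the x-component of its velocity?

vₓ = v cos(θ) = 6.32 × cos(71.6°) = 1.99 m/s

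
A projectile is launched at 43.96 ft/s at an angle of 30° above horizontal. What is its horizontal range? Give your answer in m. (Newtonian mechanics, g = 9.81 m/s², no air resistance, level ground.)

v₀ = 43.96 ft/s × 0.3048 = 13.399 m/s
R = v₀² × sin(2θ) / g = 13.399² × sin(2 × 30°) / 9.81 = 179.533 × 0.866025 / 9.81 = 15.85 m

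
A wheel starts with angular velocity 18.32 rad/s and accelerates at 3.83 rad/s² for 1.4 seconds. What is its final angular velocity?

ω = ω₀ + αt = 18.32 + 3.83 × 1.4 = 23.68 rad/s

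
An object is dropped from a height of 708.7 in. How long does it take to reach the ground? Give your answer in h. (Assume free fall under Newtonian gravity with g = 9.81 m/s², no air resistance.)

h = 708.7 in × 0.0254 = 18.001 m
t = √(2h/g) = √(2 × 18.001 / 9.81) = 1.91571 s
t = 1.91571 s / 3600.0 = 0.0005321 h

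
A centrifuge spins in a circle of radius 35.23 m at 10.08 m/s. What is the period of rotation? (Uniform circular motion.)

T = 2πr/v = 2π×35.23/10.08 = 21.96 s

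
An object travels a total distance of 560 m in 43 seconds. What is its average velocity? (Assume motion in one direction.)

v_avg = Δd / Δt = 560 / 43 = 13.02 m/s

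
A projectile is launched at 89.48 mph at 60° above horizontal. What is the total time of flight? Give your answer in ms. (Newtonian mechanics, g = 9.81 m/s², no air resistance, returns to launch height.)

v₀ = 89.48 mph × 0.44704 = 40.0011 m/s
T = 2 × v₀ × sin(θ) / g = 2 × 40.0011 × sin(60°) / 9.81 = 2 × 40.0011 × 0.866025 / 9.81 = 7.06258 s
T = 7.06258 s / 0.001 = 7063 ms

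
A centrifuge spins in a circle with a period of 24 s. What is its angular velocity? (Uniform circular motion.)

ω = 2π/T = 2π/24 = 0.2618 rad/s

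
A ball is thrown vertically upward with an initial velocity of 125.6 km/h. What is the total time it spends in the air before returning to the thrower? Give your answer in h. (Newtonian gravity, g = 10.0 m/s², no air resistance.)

v₀ = 125.6 km/h × 0.2777777777777778 = 34.8889 m/s
t_total = 2 × v₀ / g = 2 × 34.8889 / 10.0 = 6.97778 s
t_total = 6.97778 s / 3600.0 = 0.001938 h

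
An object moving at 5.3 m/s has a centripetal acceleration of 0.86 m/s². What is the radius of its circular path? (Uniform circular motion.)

r = v²/a_c = 5.3²/0.86 = 32.66 m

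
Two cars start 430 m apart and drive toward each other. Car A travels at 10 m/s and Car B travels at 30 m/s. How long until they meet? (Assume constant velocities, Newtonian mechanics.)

Combined speed: v_combined = 10 + 30 = 40 m/s
Time to meet: t = d/v_combined = 430/40 = 10.75 s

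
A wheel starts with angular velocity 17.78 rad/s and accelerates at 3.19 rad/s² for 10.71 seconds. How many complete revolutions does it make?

θ = ω₀t + ½αt² = 17.78×10.71 + ½×3.19×10.71² = 373.3768395 rad
Total revolutions = θ/(2π) = 373.3768395/(2π) = 59.42
Complete revolutions = ⌊59.42⌋ = 59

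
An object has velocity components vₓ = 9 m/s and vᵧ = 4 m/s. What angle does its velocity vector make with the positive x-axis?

θ = arctan(vᵧ/vₓ) = arctan(4/9) = 23.96°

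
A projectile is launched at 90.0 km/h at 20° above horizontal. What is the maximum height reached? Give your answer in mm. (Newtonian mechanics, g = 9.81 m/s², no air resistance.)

v₀ = 90.0 km/h × 0.2777777777777778 = 25.0 m/s
H = v₀² × sin²(θ) / (2g) = 25.0² × sin(20°)² / (2 × 9.81) = 625.0 × 0.116978 / 19.62 = 3.72636 m
H = 3.72636 m / 0.001 = 3726 mm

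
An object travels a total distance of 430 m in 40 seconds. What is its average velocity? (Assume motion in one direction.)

v_avg = Δd / Δt = 430 / 40 = 10.75 m/s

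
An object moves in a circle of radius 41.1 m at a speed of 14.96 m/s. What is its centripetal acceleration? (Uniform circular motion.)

a_c = v²/r = 14.96²/41.1 = 223.8016/41.1 = 5.45 m/s²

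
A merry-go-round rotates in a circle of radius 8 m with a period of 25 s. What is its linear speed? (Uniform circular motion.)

v = 2πr/T = 2π×8/25 = 2.01 m/s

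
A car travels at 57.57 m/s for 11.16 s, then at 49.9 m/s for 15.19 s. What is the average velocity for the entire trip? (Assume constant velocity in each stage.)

d₁ = v₁t₁ = 57.57 × 11.16 = 642.4812 m
d₂ = v₂t₂ = 49.9 × 15.19 = 757.981 m
d_total = 1400.4622 m, t_total = 26.35 s
v_avg = d_total/t_total = 1400.4622/26.35 = 53.15 m/s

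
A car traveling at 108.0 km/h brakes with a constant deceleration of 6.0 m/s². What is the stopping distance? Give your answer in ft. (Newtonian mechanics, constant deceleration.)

v₀ = 108.0 km/h × 0.2777777777777778 = 30.0 m/s
d = v₀² / (2a) = 30.0² / (2 × 6.0) = 900.0 / 12.0 = 75.0 m
d = 75.0 m / 0.3048 = 246.1 ft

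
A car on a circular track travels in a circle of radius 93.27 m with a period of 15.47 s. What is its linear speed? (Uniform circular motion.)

v = 2πr/T = 2π×93.27/15.47 = 37.88 m/s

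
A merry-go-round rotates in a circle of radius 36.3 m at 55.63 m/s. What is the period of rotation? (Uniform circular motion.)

T = 2πr/v = 2π×36.3/55.63 = 4.1 s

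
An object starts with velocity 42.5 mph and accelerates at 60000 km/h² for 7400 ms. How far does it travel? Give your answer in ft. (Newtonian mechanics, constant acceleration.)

v₀ = 42.5 mph × 0.44704 = 18.9992 m/s
a = 60000 km/h² × 7.716049382716049e-05 = 4.62963 m/s²
t = 7400 ms × 0.001 = 7.4 s
d = v₀ × t + ½ × a × t² = 18.9992 × 7.4 + 0.5 × 4.62963 × 7.4² = 267.353 m
d = 267.353 m / 0.3048 = 877.1 ft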